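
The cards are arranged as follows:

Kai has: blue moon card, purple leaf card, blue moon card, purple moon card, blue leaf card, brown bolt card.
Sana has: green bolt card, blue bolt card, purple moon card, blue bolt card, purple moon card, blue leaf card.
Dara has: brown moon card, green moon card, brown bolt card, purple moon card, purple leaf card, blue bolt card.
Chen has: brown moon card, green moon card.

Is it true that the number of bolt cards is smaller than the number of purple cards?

bolt cards: 6.
purple cards: 6.
The claim requires 6 < 6, which does not hold.

False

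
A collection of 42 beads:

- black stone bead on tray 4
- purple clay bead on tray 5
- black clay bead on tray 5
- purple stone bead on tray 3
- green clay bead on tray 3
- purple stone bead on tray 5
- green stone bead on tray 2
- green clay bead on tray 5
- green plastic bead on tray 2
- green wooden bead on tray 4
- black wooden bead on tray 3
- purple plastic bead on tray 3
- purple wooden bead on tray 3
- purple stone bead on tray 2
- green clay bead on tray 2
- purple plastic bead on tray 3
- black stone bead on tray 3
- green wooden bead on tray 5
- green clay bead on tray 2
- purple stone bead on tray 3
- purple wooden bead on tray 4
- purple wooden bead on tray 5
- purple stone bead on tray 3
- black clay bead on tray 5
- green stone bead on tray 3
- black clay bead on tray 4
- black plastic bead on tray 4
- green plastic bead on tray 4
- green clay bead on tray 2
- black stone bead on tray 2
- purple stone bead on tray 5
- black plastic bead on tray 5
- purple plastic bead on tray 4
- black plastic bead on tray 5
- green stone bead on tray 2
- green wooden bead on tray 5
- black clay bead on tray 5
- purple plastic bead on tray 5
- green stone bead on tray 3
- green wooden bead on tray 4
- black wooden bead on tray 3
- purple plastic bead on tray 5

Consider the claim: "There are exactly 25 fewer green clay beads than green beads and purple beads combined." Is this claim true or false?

True

|green clay beads| = 5.
green beads: 15; purple beads: 15; combined: 15 + 15 = 30.
The claim requires 30 − 5 (= 25) to equal 25, which holds.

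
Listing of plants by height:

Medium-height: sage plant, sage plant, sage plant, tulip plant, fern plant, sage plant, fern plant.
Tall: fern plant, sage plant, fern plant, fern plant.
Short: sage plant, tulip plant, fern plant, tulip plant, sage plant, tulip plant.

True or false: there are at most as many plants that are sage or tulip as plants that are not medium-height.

False

There are 11 plants that are sage or tulip.
There are 10 plants that are not medium-height.
The claim requires 11 ≤ 10, which does not hold.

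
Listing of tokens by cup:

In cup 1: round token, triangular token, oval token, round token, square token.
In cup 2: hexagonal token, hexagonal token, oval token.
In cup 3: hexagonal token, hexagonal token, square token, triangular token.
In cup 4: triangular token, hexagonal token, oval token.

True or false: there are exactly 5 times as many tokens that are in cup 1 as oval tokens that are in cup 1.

True

tokens in cup 1: 5.
oval tokens in cup 1: 1.
The claim requires 5 = 5 × 1 = 5, which holds.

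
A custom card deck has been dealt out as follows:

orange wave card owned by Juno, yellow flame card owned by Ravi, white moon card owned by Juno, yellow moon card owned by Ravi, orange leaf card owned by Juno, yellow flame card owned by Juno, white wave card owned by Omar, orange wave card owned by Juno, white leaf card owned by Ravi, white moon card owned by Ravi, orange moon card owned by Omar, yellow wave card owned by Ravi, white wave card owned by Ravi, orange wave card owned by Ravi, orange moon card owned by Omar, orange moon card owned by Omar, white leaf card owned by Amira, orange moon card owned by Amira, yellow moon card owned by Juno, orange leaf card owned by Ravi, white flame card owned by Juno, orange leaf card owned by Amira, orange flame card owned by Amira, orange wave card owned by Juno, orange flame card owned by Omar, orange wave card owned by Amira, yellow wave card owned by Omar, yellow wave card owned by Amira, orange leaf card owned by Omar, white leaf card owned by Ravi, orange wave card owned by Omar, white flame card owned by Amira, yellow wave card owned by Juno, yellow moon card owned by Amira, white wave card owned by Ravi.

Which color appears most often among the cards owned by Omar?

orange

Counts by color (restricted to cards owned by Omar): orange 6, white 1, yellow 1.
The maximum is 6, held uniquely by orange.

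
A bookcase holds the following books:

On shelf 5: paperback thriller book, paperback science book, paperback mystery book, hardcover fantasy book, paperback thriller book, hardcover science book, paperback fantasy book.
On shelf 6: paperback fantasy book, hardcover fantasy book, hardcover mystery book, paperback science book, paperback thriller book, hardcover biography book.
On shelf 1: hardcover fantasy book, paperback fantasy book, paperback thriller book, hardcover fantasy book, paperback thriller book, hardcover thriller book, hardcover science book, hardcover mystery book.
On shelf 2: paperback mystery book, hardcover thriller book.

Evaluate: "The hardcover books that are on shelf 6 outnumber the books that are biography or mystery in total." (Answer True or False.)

False

There are 3 hardcover books on shelf 6.
There are 5 books that are biography or mystery.
The claim requires 3 > 5, which does not hold.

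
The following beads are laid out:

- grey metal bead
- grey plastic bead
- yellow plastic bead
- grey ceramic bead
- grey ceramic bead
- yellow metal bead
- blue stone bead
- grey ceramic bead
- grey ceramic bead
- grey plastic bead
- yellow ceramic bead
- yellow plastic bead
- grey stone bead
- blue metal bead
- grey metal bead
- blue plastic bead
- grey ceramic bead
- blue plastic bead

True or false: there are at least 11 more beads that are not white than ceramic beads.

True

|beads that are not white| = 18.
|ceramic beads| = 6.
The claim requires 18 − 6 = 12 ≥ 11, which holds.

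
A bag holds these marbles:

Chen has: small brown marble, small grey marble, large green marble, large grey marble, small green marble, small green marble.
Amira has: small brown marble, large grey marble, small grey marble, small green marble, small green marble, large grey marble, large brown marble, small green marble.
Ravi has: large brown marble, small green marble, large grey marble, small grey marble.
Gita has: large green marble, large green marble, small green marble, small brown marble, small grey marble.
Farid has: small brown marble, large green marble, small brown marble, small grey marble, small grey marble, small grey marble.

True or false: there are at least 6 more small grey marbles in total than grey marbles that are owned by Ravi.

|small grey marbles| = 7.
|grey marbles owned by Ravi| = 2.
The claim requires 7 − 2 = 5 ≥ 6, which does not hold.

False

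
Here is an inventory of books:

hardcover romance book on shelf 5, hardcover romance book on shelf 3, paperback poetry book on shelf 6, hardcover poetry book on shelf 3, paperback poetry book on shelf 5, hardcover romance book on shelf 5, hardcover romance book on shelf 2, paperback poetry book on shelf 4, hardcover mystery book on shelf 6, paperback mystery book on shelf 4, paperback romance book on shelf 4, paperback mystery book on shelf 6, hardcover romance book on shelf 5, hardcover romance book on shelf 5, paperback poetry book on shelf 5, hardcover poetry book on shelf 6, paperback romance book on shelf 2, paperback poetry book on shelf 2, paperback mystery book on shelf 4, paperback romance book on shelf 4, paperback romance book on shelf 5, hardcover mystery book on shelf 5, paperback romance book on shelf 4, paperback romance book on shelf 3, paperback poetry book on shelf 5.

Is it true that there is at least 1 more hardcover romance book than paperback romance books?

There are 6 hardcover romance books.
There are 6 paperback romance books.
The claim requires 6 − 6 = 0 ≥ 1, which does not hold.

False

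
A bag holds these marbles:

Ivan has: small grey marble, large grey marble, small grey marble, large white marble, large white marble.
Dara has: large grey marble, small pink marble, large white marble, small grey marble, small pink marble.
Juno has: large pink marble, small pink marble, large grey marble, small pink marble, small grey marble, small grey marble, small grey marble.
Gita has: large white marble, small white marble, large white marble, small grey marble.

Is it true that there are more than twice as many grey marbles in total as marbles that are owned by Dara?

grey marbles: 10.
marbles owned by Dara: 5.
The claim requires 10 > 2 × 5 = 10, which does not hold.

False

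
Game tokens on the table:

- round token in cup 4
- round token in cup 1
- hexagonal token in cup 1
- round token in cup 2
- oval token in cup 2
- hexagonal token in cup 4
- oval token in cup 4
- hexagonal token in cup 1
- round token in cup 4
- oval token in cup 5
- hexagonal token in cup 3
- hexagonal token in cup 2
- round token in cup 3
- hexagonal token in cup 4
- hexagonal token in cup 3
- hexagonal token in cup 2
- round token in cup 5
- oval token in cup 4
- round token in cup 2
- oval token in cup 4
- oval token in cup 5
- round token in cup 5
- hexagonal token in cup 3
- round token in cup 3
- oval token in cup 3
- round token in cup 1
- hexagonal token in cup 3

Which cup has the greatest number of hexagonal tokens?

Counts by cup (restricted to hexagonal tokens): cup 3→4, cup 1→2, cup 4→2, cup 2→2, cup 5→0.
The maximum is 4, held uniquely by cup 3.

cup 3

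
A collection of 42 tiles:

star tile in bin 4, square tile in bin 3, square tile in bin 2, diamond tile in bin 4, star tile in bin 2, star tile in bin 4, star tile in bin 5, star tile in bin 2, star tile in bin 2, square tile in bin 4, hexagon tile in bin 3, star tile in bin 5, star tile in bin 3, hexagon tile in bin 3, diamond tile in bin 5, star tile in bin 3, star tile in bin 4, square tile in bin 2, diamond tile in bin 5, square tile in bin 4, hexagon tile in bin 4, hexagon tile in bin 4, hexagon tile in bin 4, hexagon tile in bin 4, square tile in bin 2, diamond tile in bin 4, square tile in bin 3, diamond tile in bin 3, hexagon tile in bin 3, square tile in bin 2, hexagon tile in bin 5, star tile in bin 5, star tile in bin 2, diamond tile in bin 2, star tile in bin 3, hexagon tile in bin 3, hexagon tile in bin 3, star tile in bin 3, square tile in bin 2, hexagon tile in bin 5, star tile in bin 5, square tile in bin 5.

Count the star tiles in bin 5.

4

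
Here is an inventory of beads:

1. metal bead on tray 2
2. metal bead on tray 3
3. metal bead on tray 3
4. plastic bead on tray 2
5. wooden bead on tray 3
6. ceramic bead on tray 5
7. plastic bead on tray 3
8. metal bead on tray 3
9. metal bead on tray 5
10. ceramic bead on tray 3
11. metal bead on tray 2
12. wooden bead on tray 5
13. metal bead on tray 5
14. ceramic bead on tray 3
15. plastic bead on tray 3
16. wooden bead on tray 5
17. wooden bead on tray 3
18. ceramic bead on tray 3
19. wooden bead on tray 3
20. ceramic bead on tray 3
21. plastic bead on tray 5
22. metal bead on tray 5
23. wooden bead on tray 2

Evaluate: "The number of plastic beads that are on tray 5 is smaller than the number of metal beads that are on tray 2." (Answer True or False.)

True

plastic beads on tray 5: 1.
metal beads on tray 2: 2.
The claim requires 1 < 2, which holds.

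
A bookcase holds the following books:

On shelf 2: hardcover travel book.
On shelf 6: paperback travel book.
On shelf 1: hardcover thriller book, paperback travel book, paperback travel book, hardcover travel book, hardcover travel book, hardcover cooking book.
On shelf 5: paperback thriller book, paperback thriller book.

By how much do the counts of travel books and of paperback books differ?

1

travel books: 6. paperback books: 5.
|6 − 5| = 6 − 5 = 1.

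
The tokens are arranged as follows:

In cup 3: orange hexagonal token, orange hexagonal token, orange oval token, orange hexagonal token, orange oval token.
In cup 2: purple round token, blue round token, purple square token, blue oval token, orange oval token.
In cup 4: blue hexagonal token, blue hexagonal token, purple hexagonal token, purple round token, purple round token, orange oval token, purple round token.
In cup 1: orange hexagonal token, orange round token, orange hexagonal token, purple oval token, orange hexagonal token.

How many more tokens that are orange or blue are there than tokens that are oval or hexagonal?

0

tokens that are orange or blue: 15.
tokens that are oval or hexagonal: 15.
15 − 15 = 0.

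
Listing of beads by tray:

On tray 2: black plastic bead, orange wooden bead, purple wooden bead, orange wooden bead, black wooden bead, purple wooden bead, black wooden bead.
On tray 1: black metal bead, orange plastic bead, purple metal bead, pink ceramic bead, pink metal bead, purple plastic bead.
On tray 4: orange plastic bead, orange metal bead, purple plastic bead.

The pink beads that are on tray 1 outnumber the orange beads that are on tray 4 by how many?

0

pink beads on tray 1: 2.
orange beads on tray 4: 2.
2 − 2 = 0.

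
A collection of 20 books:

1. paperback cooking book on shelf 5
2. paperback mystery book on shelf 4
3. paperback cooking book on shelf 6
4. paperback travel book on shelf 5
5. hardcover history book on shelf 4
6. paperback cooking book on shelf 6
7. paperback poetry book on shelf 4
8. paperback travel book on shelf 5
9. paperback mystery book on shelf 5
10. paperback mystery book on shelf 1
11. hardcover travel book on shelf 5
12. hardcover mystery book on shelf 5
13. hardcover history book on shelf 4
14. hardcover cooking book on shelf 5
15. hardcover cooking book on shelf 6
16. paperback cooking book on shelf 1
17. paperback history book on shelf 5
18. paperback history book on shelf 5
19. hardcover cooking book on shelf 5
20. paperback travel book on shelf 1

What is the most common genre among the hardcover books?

cooking

Counts by genre (restricted to hardcover books): cooking 3, history 2, travel 1, mystery 1.
The maximum is 3, held uniquely by cooking.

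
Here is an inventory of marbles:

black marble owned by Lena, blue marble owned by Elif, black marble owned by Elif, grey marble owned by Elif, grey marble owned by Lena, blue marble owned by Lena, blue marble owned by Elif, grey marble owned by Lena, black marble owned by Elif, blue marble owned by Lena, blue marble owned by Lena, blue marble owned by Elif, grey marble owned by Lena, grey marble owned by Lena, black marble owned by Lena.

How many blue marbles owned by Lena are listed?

3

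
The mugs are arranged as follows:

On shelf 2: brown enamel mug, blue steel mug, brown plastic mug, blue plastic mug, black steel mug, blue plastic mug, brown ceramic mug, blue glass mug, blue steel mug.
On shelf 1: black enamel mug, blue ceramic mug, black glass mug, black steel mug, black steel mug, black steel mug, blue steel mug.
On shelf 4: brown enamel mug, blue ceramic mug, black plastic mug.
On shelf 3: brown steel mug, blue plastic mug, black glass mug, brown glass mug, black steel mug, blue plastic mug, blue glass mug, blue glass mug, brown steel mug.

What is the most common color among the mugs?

Counts by color: blue 12, black 9, brown 7.
The maximum is 12, held uniquely by blue.

blue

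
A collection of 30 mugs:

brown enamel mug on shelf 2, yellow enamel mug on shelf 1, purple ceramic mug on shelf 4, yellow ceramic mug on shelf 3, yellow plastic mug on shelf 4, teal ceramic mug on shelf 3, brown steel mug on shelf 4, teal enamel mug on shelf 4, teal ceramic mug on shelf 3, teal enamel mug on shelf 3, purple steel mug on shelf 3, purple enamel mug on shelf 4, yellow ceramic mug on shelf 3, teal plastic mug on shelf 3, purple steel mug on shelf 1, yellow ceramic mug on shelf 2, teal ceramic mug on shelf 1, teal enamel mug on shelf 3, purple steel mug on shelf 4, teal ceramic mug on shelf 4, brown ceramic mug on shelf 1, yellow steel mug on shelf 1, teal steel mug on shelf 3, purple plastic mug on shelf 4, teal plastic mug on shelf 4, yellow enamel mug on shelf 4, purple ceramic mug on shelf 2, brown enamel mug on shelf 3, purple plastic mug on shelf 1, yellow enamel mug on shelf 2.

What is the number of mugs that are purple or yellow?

16

purple: 8; yellow: 8; together 8 + 8 = 16.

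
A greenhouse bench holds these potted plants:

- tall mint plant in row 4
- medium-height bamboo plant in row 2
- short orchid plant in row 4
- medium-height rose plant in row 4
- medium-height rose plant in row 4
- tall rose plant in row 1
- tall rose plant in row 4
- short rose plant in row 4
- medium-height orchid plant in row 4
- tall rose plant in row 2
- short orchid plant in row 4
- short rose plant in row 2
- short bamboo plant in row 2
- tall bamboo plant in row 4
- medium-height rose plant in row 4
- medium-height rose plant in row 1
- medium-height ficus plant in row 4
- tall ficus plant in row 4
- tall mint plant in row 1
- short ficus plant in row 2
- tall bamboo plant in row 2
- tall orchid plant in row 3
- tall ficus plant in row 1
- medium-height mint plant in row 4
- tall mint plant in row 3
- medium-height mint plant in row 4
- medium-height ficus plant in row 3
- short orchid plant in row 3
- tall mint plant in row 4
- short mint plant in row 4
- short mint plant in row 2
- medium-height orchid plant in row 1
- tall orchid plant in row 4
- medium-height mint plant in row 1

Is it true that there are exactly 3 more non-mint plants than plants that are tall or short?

True

|non-mint plants| = 25.
|plants that are tall or short| = 22.
The claim requires 25 − 22 (= 3) to equal 3, which holds.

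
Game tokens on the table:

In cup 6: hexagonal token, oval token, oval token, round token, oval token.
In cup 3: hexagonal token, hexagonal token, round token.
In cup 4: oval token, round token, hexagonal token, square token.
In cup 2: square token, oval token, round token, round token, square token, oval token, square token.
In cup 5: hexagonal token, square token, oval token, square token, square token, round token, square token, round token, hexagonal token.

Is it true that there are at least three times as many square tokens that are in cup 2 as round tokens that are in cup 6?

There are 3 square tokens in cup 2.
There is 1 round token in cup 6.
The claim requires 3 ≥ 3 × 1 = 3, which holds.

True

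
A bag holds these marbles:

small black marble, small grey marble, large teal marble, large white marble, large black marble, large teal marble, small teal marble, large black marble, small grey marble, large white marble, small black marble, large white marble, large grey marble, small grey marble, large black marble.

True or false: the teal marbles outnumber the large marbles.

teal marbles: 3.
large marbles: 9.
The claim requires 3 > 9, which does not hold.

False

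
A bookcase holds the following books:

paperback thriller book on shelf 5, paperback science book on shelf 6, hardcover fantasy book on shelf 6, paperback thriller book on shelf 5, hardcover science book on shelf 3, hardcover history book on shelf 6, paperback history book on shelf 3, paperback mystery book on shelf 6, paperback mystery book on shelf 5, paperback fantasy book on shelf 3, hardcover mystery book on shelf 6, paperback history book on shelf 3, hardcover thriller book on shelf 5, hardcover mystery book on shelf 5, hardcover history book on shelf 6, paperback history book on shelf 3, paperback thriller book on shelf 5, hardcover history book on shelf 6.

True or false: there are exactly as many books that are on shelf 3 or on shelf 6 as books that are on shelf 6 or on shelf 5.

|books on shelf 3 or on shelf 6| = 12.
|books on shelf 6 or on shelf 5| = 13.
The claim requires 12 = 13, which does not hold.

False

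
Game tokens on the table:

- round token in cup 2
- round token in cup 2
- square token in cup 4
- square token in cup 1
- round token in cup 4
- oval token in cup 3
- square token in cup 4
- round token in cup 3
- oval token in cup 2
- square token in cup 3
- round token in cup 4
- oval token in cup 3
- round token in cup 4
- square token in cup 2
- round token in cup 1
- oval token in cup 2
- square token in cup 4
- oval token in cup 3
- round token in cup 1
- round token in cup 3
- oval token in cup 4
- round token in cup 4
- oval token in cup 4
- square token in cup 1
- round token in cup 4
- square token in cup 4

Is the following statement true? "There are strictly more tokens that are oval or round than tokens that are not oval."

False

There are 18 tokens that are oval or round.
There are 19 tokens that are not oval.
The claim requires 18 > 19, which does not hold.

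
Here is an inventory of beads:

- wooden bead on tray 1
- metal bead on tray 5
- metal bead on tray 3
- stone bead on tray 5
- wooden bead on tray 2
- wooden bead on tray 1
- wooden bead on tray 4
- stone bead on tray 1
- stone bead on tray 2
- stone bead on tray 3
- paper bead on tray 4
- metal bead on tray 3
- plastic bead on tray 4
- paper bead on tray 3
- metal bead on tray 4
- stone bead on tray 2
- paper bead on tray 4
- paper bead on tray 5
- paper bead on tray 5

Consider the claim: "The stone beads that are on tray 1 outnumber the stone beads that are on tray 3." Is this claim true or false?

stone beads on tray 1: 1.
stone beads on tray 3: 1.
The claim requires 1 > 1, which does not hold.

False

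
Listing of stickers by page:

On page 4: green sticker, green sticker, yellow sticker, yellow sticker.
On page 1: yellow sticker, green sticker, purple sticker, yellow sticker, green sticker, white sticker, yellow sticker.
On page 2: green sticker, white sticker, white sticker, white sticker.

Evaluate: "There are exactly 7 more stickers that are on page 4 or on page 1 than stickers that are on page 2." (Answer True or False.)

There are 11 stickers on page 4 or on page 1.
There are 4 stickers on page 2.
The claim requires 11 − 4 (= 7) to equal 7, which holds.

True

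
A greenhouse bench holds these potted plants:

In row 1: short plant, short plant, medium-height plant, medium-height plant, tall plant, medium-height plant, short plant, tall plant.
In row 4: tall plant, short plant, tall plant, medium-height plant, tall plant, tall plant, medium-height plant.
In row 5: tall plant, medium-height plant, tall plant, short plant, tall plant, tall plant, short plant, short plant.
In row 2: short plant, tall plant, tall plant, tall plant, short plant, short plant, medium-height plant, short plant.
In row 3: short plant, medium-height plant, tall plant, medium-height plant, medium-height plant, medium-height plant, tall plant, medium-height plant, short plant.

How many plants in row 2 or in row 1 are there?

16

in row 1: 8; in row 2: 8; together 8 + 8 = 16.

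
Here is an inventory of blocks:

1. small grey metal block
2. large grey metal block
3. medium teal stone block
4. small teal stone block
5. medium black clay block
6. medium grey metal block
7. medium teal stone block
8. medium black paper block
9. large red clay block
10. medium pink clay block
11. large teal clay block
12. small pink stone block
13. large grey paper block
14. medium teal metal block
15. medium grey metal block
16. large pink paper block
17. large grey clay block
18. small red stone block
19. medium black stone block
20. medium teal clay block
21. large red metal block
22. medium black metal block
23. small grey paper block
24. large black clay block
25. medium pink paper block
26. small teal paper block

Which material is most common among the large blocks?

Counts by material (restricted to large blocks): clay 4, paper 2, metal 2.
The maximum is 4, held uniquely by clay.

clay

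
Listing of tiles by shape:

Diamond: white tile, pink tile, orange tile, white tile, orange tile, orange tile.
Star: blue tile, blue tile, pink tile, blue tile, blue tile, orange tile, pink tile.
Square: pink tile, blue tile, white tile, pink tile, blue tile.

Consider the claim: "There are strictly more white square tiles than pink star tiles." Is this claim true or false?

There is 1 white square tile.
There are 2 pink star tiles.
The claim requires 1 > 2, which does not hold.

False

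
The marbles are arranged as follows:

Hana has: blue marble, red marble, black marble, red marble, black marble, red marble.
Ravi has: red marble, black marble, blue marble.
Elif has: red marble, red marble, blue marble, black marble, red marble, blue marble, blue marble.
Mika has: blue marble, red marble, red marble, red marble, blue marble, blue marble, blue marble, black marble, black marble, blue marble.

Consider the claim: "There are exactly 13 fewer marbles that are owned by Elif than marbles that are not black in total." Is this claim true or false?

|marbles owned by Elif| = 7.
|marbles that are not black| = 20.
The claim requires 20 − 7 (= 13) to equal 13, which holds.

True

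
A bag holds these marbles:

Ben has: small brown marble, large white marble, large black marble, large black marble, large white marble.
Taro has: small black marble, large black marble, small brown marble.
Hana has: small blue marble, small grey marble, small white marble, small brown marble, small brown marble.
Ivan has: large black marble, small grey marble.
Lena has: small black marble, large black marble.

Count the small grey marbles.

2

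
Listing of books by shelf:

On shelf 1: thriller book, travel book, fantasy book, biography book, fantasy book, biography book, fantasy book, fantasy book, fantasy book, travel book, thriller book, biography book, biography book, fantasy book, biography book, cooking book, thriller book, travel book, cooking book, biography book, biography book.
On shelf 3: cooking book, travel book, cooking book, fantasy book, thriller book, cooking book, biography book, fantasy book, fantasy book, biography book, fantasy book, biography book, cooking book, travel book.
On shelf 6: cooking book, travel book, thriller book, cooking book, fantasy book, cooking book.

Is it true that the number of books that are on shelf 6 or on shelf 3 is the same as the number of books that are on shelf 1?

False

books on shelf 6 or on shelf 3: 20.
books on shelf 1: 21.
The claim requires 20 = 21, which does not hold.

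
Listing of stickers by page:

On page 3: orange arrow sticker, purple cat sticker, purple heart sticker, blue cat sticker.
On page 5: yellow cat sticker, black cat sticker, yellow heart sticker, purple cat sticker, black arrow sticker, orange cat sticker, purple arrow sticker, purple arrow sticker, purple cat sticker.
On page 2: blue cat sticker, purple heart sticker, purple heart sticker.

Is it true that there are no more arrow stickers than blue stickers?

There are 4 arrow stickers.
There are 2 blue stickers.
The claim requires 4 ≤ 2, which does not hold.

False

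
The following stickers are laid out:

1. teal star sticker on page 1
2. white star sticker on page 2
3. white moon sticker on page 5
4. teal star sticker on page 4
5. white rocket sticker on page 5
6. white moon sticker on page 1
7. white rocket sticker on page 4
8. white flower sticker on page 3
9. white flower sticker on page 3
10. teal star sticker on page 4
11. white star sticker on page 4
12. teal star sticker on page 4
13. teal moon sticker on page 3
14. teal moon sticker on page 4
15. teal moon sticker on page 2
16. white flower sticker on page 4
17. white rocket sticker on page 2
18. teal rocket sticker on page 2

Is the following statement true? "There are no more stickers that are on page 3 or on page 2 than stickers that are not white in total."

There are 7 stickers on page 3 or on page 2.
There are 8 stickers that are not white.
The claim requires 7 ≤ 8, which holds.

True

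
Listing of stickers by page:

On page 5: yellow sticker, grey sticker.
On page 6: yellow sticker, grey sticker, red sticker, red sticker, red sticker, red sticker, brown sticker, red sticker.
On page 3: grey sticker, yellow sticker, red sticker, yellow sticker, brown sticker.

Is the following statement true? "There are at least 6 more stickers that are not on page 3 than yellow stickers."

True

stickers that are not on page 3: 10.
yellow stickers: 4.
The claim requires 10 − 4 = 6 ≥ 6, which holds.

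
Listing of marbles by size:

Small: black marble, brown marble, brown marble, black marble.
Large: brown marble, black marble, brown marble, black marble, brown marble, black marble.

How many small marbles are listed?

4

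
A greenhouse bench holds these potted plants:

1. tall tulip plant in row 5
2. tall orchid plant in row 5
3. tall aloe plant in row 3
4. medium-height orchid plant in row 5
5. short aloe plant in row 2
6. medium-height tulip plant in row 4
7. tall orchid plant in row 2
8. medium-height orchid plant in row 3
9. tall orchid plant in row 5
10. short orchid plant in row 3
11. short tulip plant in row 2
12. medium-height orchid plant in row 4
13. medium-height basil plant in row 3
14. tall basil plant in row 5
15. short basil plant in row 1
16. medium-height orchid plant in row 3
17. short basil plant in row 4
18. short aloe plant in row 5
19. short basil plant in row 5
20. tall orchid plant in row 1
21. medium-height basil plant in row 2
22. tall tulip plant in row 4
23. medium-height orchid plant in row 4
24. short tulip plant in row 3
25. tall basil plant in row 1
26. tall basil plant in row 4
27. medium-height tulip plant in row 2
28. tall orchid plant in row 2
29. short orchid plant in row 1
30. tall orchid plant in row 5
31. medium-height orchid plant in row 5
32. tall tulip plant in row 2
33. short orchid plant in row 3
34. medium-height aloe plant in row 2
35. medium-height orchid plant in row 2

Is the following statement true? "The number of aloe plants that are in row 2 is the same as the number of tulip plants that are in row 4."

True

|aloe plants in row 2| = 2.
|tulip plants in row 4| = 2.
The claim requires 2 = 2, which holds.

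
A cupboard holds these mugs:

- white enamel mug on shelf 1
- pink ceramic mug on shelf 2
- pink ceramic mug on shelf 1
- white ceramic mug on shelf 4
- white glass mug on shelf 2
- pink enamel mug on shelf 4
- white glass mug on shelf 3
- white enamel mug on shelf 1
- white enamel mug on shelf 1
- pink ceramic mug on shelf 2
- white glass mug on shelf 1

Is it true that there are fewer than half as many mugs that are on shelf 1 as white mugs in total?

There are 5 mugs on shelf 1.
There are 7 white mugs.
The claim requires 2 × 5 = 10 < 7, which does not hold.

False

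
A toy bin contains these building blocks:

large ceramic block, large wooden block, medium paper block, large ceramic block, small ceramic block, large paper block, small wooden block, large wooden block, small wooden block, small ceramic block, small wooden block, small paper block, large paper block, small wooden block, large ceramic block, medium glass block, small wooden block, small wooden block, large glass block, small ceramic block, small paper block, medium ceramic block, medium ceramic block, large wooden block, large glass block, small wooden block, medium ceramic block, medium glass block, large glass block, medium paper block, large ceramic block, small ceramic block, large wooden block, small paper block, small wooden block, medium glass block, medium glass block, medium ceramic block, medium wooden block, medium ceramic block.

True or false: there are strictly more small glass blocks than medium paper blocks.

False

There are 0 small glass blocks.
There are 2 medium paper blocks.
The claim requires 0 > 2, which does not hold.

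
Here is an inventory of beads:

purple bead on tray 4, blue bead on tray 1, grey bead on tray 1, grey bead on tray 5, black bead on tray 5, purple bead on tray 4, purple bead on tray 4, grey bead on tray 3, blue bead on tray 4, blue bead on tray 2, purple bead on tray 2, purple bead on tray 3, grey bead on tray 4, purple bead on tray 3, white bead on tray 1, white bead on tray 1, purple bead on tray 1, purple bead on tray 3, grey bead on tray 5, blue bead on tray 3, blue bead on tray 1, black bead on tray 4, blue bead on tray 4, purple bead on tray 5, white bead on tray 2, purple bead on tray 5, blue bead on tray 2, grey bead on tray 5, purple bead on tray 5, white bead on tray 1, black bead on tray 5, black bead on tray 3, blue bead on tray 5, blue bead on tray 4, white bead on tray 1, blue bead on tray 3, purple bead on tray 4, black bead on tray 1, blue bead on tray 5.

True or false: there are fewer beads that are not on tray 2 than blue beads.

|beads that are not on tray 2| = 35.
|blue beads| = 11.
The claim requires 35 < 11, which does not hold.

False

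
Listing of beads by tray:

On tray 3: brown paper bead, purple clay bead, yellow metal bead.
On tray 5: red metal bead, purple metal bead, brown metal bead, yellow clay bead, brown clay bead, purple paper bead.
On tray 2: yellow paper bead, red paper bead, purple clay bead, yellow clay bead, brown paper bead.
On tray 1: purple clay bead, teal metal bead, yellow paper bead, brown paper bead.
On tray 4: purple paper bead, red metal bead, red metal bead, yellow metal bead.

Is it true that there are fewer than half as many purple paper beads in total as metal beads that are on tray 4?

False

purple paper beads: 2.
metal beads on tray 4: 3.
The claim requires 2 × 2 = 4 < 3, which does not hold.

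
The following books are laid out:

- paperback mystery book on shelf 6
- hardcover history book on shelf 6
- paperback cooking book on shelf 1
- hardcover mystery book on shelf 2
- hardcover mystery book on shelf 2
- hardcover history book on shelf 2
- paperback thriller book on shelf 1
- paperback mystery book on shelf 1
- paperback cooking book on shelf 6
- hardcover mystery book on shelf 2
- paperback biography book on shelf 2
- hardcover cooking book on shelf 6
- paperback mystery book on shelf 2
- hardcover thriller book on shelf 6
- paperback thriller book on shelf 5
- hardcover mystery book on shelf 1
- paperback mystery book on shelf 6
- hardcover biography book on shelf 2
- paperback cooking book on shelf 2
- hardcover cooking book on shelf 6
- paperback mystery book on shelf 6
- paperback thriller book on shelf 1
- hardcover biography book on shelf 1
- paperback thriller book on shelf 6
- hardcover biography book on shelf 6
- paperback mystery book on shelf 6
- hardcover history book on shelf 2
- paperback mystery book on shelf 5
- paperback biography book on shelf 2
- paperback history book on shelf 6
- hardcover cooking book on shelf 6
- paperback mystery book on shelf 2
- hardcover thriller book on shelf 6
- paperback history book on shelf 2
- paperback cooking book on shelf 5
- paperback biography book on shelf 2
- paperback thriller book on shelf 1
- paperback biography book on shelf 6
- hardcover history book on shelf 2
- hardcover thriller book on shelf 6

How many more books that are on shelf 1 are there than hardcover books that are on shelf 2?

books on shelf 1: 7.
hardcover books on shelf 2: 7.
7 − 7 = 0.

0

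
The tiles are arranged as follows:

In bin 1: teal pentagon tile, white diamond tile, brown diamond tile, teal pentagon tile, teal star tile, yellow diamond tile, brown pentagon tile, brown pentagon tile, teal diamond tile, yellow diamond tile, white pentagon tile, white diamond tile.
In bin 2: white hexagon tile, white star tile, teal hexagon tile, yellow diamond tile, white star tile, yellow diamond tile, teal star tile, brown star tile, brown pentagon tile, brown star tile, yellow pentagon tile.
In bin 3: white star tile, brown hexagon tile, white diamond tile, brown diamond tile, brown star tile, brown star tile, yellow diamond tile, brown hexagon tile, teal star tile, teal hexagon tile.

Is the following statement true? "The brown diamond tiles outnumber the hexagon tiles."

brown diamond tiles: 2.
hexagon tiles: 5.
The claim requires 2 > 5, which does not hold.

False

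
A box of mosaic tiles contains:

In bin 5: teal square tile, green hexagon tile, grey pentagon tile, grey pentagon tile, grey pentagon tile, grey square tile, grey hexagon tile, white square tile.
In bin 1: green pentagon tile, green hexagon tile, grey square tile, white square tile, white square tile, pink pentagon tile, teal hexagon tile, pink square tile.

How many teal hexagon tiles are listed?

1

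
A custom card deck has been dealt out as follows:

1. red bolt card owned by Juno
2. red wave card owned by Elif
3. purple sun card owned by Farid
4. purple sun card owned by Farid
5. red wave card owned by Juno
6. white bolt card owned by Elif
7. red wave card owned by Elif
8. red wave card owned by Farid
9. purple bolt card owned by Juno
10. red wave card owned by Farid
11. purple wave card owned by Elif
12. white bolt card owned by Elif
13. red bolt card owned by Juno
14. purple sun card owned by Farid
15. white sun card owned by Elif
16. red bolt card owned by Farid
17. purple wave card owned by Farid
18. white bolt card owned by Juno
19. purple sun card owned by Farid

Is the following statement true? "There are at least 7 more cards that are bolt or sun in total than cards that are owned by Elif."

cards that are bolt or sun: 12.
cards owned by Elif: 6.
The claim requires 12 − 6 = 6 ≥ 7, which does not hold.

False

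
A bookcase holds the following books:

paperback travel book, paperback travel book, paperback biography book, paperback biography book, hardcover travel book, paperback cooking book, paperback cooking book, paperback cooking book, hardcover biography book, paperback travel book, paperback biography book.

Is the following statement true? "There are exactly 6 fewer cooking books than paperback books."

True

cooking books: 3.
paperback books: 9.
The claim requires 9 − 3 (= 6) to equal 6, which holds.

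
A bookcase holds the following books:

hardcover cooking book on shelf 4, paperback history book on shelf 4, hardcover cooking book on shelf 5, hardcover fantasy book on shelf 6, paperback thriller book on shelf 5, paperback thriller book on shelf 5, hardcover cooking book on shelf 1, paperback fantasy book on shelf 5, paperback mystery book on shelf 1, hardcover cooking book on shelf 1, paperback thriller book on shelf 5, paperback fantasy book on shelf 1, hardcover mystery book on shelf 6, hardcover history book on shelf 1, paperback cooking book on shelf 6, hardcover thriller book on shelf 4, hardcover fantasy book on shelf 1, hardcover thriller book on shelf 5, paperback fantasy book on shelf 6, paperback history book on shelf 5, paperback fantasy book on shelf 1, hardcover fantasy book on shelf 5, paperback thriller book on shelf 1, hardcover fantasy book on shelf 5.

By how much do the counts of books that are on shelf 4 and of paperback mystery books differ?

books on shelf 4: 3. paperback mystery books: 1.
|3 − 1| = 3 − 1 = 2.

2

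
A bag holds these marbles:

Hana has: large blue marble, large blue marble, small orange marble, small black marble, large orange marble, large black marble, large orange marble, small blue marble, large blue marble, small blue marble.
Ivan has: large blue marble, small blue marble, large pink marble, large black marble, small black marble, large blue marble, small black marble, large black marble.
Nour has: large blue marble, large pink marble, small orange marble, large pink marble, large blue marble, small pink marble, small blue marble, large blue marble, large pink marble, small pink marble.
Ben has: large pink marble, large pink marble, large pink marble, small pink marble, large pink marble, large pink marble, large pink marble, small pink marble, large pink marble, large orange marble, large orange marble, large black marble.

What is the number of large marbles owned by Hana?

6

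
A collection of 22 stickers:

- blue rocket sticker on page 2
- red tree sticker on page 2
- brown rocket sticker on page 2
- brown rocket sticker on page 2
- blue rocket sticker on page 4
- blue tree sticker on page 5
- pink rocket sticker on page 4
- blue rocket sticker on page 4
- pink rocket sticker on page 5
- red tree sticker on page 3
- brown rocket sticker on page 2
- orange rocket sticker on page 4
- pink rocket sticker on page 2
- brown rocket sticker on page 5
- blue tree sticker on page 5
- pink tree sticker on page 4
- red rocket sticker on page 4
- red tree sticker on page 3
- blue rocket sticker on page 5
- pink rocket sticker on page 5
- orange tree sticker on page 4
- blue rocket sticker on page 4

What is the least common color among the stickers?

orange

Counts by color: blue 7, pink 5, brown 4, red 4, orange 2.
The minimum is 2, held uniquely by orange.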